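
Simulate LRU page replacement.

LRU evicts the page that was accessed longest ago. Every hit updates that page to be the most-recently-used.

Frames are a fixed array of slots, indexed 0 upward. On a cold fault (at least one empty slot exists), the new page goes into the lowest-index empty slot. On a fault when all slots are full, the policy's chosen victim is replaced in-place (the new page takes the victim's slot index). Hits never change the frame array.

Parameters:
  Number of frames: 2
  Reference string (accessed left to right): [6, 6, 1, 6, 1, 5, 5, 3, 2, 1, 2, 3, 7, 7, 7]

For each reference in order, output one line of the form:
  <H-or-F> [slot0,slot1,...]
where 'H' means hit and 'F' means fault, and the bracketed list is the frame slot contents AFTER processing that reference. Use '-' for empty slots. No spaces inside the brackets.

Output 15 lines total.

F [6,-]
H [6,-]
F [6,1]
H [6,1]
H [6,1]
F [5,1]
H [5,1]
F [5,3]
F [2,3]
F [2,1]
H [2,1]
F [2,3]
F [7,3]
H [7,3]
H [7,3]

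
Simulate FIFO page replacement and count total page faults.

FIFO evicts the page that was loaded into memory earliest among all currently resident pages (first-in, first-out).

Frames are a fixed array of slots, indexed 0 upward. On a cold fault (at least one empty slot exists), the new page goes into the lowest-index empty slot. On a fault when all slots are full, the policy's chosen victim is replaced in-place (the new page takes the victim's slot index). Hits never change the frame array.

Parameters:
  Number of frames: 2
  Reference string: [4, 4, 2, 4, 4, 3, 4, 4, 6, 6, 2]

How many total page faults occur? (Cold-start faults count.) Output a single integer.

Answer: 6

Derivation:
Step 0: ref 4 → FAULT, frames=[4,-]
Step 1: ref 4 → HIT, frames=[4,-]
Step 2: ref 2 → FAULT, frames=[4,2]
Step 3: ref 4 → HIT, frames=[4,2]
Step 4: ref 4 → HIT, frames=[4,2]
Step 5: ref 3 → FAULT (evict 4), frames=[3,2]
Step 6: ref 4 → FAULT (evict 2), frames=[3,4]
Step 7: ref 4 → HIT, frames=[3,4]
Step 8: ref 6 → FAULT (evict 3), frames=[6,4]
Step 9: ref 6 → HIT, frames=[6,4]
Step 10: ref 2 → FAULT (evict 4), frames=[6,2]
Total faults: 6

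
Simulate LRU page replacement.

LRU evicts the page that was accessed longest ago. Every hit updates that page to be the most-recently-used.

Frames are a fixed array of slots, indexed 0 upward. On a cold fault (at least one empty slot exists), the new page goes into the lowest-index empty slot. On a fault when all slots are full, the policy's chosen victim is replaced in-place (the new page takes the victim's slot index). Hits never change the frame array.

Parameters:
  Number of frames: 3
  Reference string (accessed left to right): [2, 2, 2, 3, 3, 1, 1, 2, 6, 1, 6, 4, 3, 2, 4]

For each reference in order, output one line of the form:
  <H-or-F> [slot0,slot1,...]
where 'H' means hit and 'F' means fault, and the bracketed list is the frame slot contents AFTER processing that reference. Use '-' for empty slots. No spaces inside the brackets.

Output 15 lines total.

F [2,-,-]
H [2,-,-]
H [2,-,-]
F [2,3,-]
H [2,3,-]
F [2,3,1]
H [2,3,1]
H [2,3,1]
F [2,6,1]
H [2,6,1]
H [2,6,1]
F [4,6,1]
F [4,6,3]
F [4,2,3]
H [4,2,3]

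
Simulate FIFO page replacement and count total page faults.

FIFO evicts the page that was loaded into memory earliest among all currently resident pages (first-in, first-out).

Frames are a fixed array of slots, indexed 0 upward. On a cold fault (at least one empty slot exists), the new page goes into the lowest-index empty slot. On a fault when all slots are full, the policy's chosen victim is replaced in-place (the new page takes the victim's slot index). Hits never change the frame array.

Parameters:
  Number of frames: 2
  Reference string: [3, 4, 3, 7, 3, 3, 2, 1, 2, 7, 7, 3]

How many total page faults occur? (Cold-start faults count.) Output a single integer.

Step 0: ref 3 → FAULT, frames=[3,-]
Step 1: ref 4 → FAULT, frames=[3,4]
Step 2: ref 3 → HIT, frames=[3,4]
Step 3: ref 7 → FAULT (evict 3), frames=[7,4]
Step 4: ref 3 → FAULT (evict 4), frames=[7,3]
Step 5: ref 3 → HIT, frames=[7,3]
Step 6: ref 2 → FAULT (evict 7), frames=[2,3]
Step 7: ref 1 → FAULT (evict 3), frames=[2,1]
Step 8: ref 2 → HIT, frames=[2,1]
Step 9: ref 7 → FAULT (evict 2), frames=[7,1]
Step 10: ref 7 → HIT, frames=[7,1]
Step 11: ref 3 → FAULT (evict 1), frames=[7,3]
Total faults: 8

Answer: 8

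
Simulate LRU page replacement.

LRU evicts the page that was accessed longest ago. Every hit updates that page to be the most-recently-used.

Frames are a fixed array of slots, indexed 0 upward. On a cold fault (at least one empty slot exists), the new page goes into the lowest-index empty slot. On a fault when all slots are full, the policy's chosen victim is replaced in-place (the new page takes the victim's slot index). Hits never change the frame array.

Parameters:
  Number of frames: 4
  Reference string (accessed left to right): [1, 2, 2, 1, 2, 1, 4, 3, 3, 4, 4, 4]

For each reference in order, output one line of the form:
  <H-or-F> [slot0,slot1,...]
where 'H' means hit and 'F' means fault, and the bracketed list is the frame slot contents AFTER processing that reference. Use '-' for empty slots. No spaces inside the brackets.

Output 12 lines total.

F [1,-,-,-]
F [1,2,-,-]
H [1,2,-,-]
H [1,2,-,-]
H [1,2,-,-]
H [1,2,-,-]
F [1,2,4,-]
F [1,2,4,3]
H [1,2,4,3]
H [1,2,4,3]
H [1,2,4,3]
H [1,2,4,3]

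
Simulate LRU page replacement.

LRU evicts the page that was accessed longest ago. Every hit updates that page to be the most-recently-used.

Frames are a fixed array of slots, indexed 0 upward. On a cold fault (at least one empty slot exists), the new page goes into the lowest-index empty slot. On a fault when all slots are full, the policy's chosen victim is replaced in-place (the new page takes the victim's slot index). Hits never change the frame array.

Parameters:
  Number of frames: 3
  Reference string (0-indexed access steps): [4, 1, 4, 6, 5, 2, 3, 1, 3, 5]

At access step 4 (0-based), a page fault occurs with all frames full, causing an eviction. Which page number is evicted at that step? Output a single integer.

Step 0: ref 4 -> FAULT, frames=[4,-,-]
Step 1: ref 1 -> FAULT, frames=[4,1,-]
Step 2: ref 4 -> HIT, frames=[4,1,-]
Step 3: ref 6 -> FAULT, frames=[4,1,6]
Step 4: ref 5 -> FAULT, evict 1, frames=[4,5,6]
At step 4: evicted page 1

Answer: 1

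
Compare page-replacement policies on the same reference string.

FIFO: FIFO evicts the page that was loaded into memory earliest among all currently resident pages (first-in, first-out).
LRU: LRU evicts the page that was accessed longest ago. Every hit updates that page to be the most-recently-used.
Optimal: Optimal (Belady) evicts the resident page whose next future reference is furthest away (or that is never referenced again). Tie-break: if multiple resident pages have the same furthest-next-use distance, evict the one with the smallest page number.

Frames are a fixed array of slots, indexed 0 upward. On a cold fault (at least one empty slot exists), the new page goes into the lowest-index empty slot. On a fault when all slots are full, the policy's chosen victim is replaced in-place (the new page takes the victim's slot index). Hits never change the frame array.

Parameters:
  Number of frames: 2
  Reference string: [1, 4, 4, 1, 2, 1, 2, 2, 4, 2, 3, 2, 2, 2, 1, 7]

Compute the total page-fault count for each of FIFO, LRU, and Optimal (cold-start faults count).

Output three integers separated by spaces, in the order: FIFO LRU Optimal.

--- FIFO ---
  step 0: ref 1 -> FAULT, frames=[1,-] (faults so far: 1)
  step 1: ref 4 -> FAULT, frames=[1,4] (faults so far: 2)
  step 2: ref 4 -> HIT, frames=[1,4] (faults so far: 2)
  step 3: ref 1 -> HIT, frames=[1,4] (faults so far: 2)
  step 4: ref 2 -> FAULT, evict 1, frames=[2,4] (faults so far: 3)
  step 5: ref 1 -> FAULT, evict 4, frames=[2,1] (faults so far: 4)
  step 6: ref 2 -> HIT, frames=[2,1] (faults so far: 4)
  step 7: ref 2 -> HIT, frames=[2,1] (faults so far: 4)
  step 8: ref 4 -> FAULT, evict 2, frames=[4,1] (faults so far: 5)
  step 9: ref 2 -> FAULT, evict 1, frames=[4,2] (faults so far: 6)
  step 10: ref 3 -> FAULT, evict 4, frames=[3,2] (faults so far: 7)
  step 11: ref 2 -> HIT, frames=[3,2] (faults so far: 7)
  step 12: ref 2 -> HIT, frames=[3,2] (faults so far: 7)
  step 13: ref 2 -> HIT, frames=[3,2] (faults so far: 7)
  step 14: ref 1 -> FAULT, evict 2, frames=[3,1] (faults so far: 8)
  step 15: ref 7 -> FAULT, evict 3, frames=[7,1] (faults so far: 9)
  FIFO total faults: 9
--- LRU ---
  step 0: ref 1 -> FAULT, frames=[1,-] (faults so far: 1)
  step 1: ref 4 -> FAULT, frames=[1,4] (faults so far: 2)
  step 2: ref 4 -> HIT, frames=[1,4] (faults so far: 2)
  step 3: ref 1 -> HIT, frames=[1,4] (faults so far: 2)
  step 4: ref 2 -> FAULT, evict 4, frames=[1,2] (faults so far: 3)
  step 5: ref 1 -> HIT, frames=[1,2] (faults so far: 3)
  step 6: ref 2 -> HIT, frames=[1,2] (faults so far: 3)
  step 7: ref 2 -> HIT, frames=[1,2] (faults so far: 3)
  step 8: ref 4 -> FAULT, evict 1, frames=[4,2] (faults so far: 4)
  step 9: ref 2 -> HIT, frames=[4,2] (faults so far: 4)
  step 10: ref 3 -> FAULT, evict 4, frames=[3,2] (faults so far: 5)
  step 11: ref 2 -> HIT, frames=[3,2] (faults so far: 5)
  step 12: ref 2 -> HIT, frames=[3,2] (faults so far: 5)
  step 13: ref 2 -> HIT, frames=[3,2] (faults so far: 5)
  step 14: ref 1 -> FAULT, evict 3, frames=[1,2] (faults so far: 6)
  step 15: ref 7 -> FAULT, evict 2, frames=[1,7] (faults so far: 7)
  LRU total faults: 7
--- Optimal ---
  step 0: ref 1 -> FAULT, frames=[1,-] (faults so far: 1)
  step 1: ref 4 -> FAULT, frames=[1,4] (faults so far: 2)
  step 2: ref 4 -> HIT, frames=[1,4] (faults so far: 2)
  step 3: ref 1 -> HIT, frames=[1,4] (faults so far: 2)
  step 4: ref 2 -> FAULT, evict 4, frames=[1,2] (faults so far: 3)
  step 5: ref 1 -> HIT, frames=[1,2] (faults so far: 3)
  step 6: ref 2 -> HIT, frames=[1,2] (faults so far: 3)
  step 7: ref 2 -> HIT, frames=[1,2] (faults so far: 3)
  step 8: ref 4 -> FAULT, evict 1, frames=[4,2] (faults so far: 4)
  step 9: ref 2 -> HIT, frames=[4,2] (faults so far: 4)
  step 10: ref 3 -> FAULT, evict 4, frames=[3,2] (faults so far: 5)
  step 11: ref 2 -> HIT, frames=[3,2] (faults so far: 5)
  step 12: ref 2 -> HIT, frames=[3,2] (faults so far: 5)
  step 13: ref 2 -> HIT, frames=[3,2] (faults so far: 5)
  step 14: ref 1 -> FAULT, evict 2, frames=[3,1] (faults so far: 6)
  step 15: ref 7 -> FAULT, evict 1, frames=[3,7] (faults so far: 7)
  Optimal total faults: 7

Answer: 9 7 7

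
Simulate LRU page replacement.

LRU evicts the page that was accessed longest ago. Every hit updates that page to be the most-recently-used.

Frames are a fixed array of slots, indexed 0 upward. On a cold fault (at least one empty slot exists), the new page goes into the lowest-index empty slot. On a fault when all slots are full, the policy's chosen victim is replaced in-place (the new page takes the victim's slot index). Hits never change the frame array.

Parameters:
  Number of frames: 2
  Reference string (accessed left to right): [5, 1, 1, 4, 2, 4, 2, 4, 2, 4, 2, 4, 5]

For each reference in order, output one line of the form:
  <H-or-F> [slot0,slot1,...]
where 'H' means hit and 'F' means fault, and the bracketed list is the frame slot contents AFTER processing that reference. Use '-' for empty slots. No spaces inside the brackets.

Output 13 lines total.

F [5,-]
F [5,1]
H [5,1]
F [4,1]
F [4,2]
H [4,2]
H [4,2]
H [4,2]
H [4,2]
H [4,2]
H [4,2]
H [4,2]
F [4,5]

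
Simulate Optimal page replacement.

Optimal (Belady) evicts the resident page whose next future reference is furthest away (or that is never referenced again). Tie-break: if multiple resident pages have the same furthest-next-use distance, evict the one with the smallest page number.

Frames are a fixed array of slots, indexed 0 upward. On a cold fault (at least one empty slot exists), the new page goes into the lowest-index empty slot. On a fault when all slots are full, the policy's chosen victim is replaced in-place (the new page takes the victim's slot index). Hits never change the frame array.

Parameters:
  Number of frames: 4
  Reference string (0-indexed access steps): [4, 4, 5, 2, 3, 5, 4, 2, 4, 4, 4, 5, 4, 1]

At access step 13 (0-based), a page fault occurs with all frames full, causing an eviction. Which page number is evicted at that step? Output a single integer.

Answer: 2

Derivation:
Step 0: ref 4 -> FAULT, frames=[4,-,-,-]
Step 1: ref 4 -> HIT, frames=[4,-,-,-]
Step 2: ref 5 -> FAULT, frames=[4,5,-,-]
Step 3: ref 2 -> FAULT, frames=[4,5,2,-]
Step 4: ref 3 -> FAULT, frames=[4,5,2,3]
Step 5: ref 5 -> HIT, frames=[4,5,2,3]
Step 6: ref 4 -> HIT, frames=[4,5,2,3]
Step 7: ref 2 -> HIT, frames=[4,5,2,3]
Step 8: ref 4 -> HIT, frames=[4,5,2,3]
Step 9: ref 4 -> HIT, frames=[4,5,2,3]
Step 10: ref 4 -> HIT, frames=[4,5,2,3]
Step 11: ref 5 -> HIT, frames=[4,5,2,3]
Step 12: ref 4 -> HIT, frames=[4,5,2,3]
Step 13: ref 1 -> FAULT, evict 2, frames=[4,5,1,3]
At step 13: evicted page 2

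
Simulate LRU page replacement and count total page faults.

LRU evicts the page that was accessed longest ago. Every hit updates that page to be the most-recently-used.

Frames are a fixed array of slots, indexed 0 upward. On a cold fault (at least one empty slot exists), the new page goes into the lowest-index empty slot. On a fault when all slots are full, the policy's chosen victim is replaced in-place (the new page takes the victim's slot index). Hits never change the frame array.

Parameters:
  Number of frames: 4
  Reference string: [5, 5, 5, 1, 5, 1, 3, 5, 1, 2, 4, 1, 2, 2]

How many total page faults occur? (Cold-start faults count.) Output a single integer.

Answer: 5

Derivation:
Step 0: ref 5 → FAULT, frames=[5,-,-,-]
Step 1: ref 5 → HIT, frames=[5,-,-,-]
Step 2: ref 5 → HIT, frames=[5,-,-,-]
Step 3: ref 1 → FAULT, frames=[5,1,-,-]
Step 4: ref 5 → HIT, frames=[5,1,-,-]
Step 5: ref 1 → HIT, frames=[5,1,-,-]
Step 6: ref 3 → FAULT, frames=[5,1,3,-]
Step 7: ref 5 → HIT, frames=[5,1,3,-]
Step 8: ref 1 → HIT, frames=[5,1,3,-]
Step 9: ref 2 → FAULT, frames=[5,1,3,2]
Step 10: ref 4 → FAULT (evict 3), frames=[5,1,4,2]
Step 11: ref 1 → HIT, frames=[5,1,4,2]
Step 12: ref 2 → HIT, frames=[5,1,4,2]
Step 13: ref 2 → HIT, frames=[5,1,4,2]
Total faults: 5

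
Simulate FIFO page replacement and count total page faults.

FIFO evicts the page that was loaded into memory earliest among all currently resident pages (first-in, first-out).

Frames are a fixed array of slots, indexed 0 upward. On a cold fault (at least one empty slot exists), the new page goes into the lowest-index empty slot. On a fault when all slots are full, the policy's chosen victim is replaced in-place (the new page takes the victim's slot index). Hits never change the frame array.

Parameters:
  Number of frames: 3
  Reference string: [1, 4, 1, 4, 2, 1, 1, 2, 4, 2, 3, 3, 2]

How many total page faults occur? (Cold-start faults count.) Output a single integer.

Step 0: ref 1 → FAULT, frames=[1,-,-]
Step 1: ref 4 → FAULT, frames=[1,4,-]
Step 2: ref 1 → HIT, frames=[1,4,-]
Step 3: ref 4 → HIT, frames=[1,4,-]
Step 4: ref 2 → FAULT, frames=[1,4,2]
Step 5: ref 1 → HIT, frames=[1,4,2]
Step 6: ref 1 → HIT, frames=[1,4,2]
Step 7: ref 2 → HIT, frames=[1,4,2]
Step 8: ref 4 → HIT, frames=[1,4,2]
Step 9: ref 2 → HIT, frames=[1,4,2]
Step 10: ref 3 → FAULT (evict 1), frames=[3,4,2]
Step 11: ref 3 → HIT, frames=[3,4,2]
Step 12: ref 2 → HIT, frames=[3,4,2]
Total faults: 4

Answer: 4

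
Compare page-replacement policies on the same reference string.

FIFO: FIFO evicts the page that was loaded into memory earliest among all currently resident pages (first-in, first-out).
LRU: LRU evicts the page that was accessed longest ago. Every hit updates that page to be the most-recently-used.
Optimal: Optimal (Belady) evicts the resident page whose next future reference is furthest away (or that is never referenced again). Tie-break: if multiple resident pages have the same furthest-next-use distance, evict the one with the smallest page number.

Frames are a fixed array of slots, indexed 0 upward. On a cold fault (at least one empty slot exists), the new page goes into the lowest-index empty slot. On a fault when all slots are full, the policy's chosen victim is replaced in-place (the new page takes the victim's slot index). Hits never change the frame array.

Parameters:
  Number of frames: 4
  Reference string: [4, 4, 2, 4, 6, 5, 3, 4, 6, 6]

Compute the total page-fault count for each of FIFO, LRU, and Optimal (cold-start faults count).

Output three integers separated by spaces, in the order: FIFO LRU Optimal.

--- FIFO ---
  step 0: ref 4 -> FAULT, frames=[4,-,-,-] (faults so far: 1)
  step 1: ref 4 -> HIT, frames=[4,-,-,-] (faults so far: 1)
  step 2: ref 2 -> FAULT, frames=[4,2,-,-] (faults so far: 2)
  step 3: ref 4 -> HIT, frames=[4,2,-,-] (faults so far: 2)
  step 4: ref 6 -> FAULT, frames=[4,2,6,-] (faults so far: 3)
  step 5: ref 5 -> FAULT, frames=[4,2,6,5] (faults so far: 4)
  step 6: ref 3 -> FAULT, evict 4, frames=[3,2,6,5] (faults so far: 5)
  step 7: ref 4 -> FAULT, evict 2, frames=[3,4,6,5] (faults so far: 6)
  step 8: ref 6 -> HIT, frames=[3,4,6,5] (faults so far: 6)
  step 9: ref 6 -> HIT, frames=[3,4,6,5] (faults so far: 6)
  FIFO total faults: 6
--- LRU ---
  step 0: ref 4 -> FAULT, frames=[4,-,-,-] (faults so far: 1)
  step 1: ref 4 -> HIT, frames=[4,-,-,-] (faults so far: 1)
  step 2: ref 2 -> FAULT, frames=[4,2,-,-] (faults so far: 2)
  step 3: ref 4 -> HIT, frames=[4,2,-,-] (faults so far: 2)
  step 4: ref 6 -> FAULT, frames=[4,2,6,-] (faults so far: 3)
  step 5: ref 5 -> FAULT, frames=[4,2,6,5] (faults so far: 4)
  step 6: ref 3 -> FAULT, evict 2, frames=[4,3,6,5] (faults so far: 5)
  step 7: ref 4 -> HIT, frames=[4,3,6,5] (faults so far: 5)
  step 8: ref 6 -> HIT, frames=[4,3,6,5] (faults so far: 5)
  step 9: ref 6 -> HIT, frames=[4,3,6,5] (faults so far: 5)
  LRU total faults: 5
--- Optimal ---
  step 0: ref 4 -> FAULT, frames=[4,-,-,-] (faults so far: 1)
  step 1: ref 4 -> HIT, frames=[4,-,-,-] (faults so far: 1)
  step 2: ref 2 -> FAULT, frames=[4,2,-,-] (faults so far: 2)
  step 3: ref 4 -> HIT, frames=[4,2,-,-] (faults so far: 2)
  step 4: ref 6 -> FAULT, frames=[4,2,6,-] (faults so far: 3)
  step 5: ref 5 -> FAULT, frames=[4,2,6,5] (faults so far: 4)
  step 6: ref 3 -> FAULT, evict 2, frames=[4,3,6,5] (faults so far: 5)
  step 7: ref 4 -> HIT, frames=[4,3,6,5] (faults so far: 5)
  step 8: ref 6 -> HIT, frames=[4,3,6,5] (faults so far: 5)
  step 9: ref 6 -> HIT, frames=[4,3,6,5] (faults so far: 5)
  Optimal total faults: 5

Answer: 6 5 5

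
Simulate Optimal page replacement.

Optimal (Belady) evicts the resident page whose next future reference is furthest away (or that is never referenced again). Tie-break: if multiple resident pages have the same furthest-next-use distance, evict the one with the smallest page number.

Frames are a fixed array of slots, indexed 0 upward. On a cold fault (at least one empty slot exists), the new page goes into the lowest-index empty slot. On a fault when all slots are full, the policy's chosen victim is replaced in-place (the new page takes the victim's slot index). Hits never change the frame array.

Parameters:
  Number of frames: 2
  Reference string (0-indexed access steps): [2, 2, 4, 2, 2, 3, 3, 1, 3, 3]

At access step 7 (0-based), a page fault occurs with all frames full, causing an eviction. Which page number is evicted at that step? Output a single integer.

Answer: 4

Derivation:
Step 0: ref 2 -> FAULT, frames=[2,-]
Step 1: ref 2 -> HIT, frames=[2,-]
Step 2: ref 4 -> FAULT, frames=[2,4]
Step 3: ref 2 -> HIT, frames=[2,4]
Step 4: ref 2 -> HIT, frames=[2,4]
Step 5: ref 3 -> FAULT, evict 2, frames=[3,4]
Step 6: ref 3 -> HIT, frames=[3,4]
Step 7: ref 1 -> FAULT, evict 4, frames=[3,1]
At step 7: evicted page 4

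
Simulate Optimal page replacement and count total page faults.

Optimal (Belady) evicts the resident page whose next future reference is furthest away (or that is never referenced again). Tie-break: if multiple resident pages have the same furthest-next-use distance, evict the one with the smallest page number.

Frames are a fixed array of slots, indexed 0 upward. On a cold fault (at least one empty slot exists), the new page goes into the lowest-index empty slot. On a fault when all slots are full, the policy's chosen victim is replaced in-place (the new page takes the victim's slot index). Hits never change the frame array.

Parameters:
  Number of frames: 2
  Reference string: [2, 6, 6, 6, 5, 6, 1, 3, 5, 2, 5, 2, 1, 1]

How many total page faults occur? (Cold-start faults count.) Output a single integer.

Step 0: ref 2 → FAULT, frames=[2,-]
Step 1: ref 6 → FAULT, frames=[2,6]
Step 2: ref 6 → HIT, frames=[2,6]
Step 3: ref 6 → HIT, frames=[2,6]
Step 4: ref 5 → FAULT (evict 2), frames=[5,6]
Step 5: ref 6 → HIT, frames=[5,6]
Step 6: ref 1 → FAULT (evict 6), frames=[5,1]
Step 7: ref 3 → FAULT (evict 1), frames=[5,3]
Step 8: ref 5 → HIT, frames=[5,3]
Step 9: ref 2 → FAULT (evict 3), frames=[5,2]
Step 10: ref 5 → HIT, frames=[5,2]
Step 11: ref 2 → HIT, frames=[5,2]
Step 12: ref 1 → FAULT (evict 2), frames=[5,1]
Step 13: ref 1 → HIT, frames=[5,1]
Total faults: 7

Answer: 7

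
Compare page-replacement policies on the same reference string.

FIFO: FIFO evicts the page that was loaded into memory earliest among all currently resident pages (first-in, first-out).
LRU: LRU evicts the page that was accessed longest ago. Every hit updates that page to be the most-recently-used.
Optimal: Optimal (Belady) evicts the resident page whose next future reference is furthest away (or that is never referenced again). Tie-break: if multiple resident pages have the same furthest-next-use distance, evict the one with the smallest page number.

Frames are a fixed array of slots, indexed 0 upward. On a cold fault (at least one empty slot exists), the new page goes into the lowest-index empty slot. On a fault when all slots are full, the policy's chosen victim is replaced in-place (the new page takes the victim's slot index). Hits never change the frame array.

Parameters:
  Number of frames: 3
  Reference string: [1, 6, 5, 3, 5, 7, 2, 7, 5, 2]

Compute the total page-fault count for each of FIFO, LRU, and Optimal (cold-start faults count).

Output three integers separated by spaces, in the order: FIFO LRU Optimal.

Answer: 7 6 6

Derivation:
--- FIFO ---
  step 0: ref 1 -> FAULT, frames=[1,-,-] (faults so far: 1)
  step 1: ref 6 -> FAULT, frames=[1,6,-] (faults so far: 2)
  step 2: ref 5 -> FAULT, frames=[1,6,5] (faults so far: 3)
  step 3: ref 3 -> FAULT, evict 1, frames=[3,6,5] (faults so far: 4)
  step 4: ref 5 -> HIT, frames=[3,6,5] (faults so far: 4)
  step 5: ref 7 -> FAULT, evict 6, frames=[3,7,5] (faults so far: 5)
  step 6: ref 2 -> FAULT, evict 5, frames=[3,7,2] (faults so far: 6)
  step 7: ref 7 -> HIT, frames=[3,7,2] (faults so far: 6)
  step 8: ref 5 -> FAULT, evict 3, frames=[5,7,2] (faults so far: 7)
  step 9: ref 2 -> HIT, frames=[5,7,2] (faults so far: 7)
  FIFO total faults: 7
--- LRU ---
  step 0: ref 1 -> FAULT, frames=[1,-,-] (faults so far: 1)
  step 1: ref 6 -> FAULT, frames=[1,6,-] (faults so far: 2)
  step 2: ref 5 -> FAULT, frames=[1,6,5] (faults so far: 3)
  step 3: ref 3 -> FAULT, evict 1, frames=[3,6,5] (faults so far: 4)
  step 4: ref 5 -> HIT, frames=[3,6,5] (faults so far: 4)
  step 5: ref 7 -> FAULT, evict 6, frames=[3,7,5] (faults so far: 5)
  step 6: ref 2 -> FAULT, evict 3, frames=[2,7,5] (faults so far: 6)
  step 7: ref 7 -> HIT, frames=[2,7,5] (faults so far: 6)
  step 8: ref 5 -> HIT, frames=[2,7,5] (faults so far: 6)
  step 9: ref 2 -> HIT, frames=[2,7,5] (faults so far: 6)
  LRU total faults: 6
--- Optimal ---
  step 0: ref 1 -> FAULT, frames=[1,-,-] (faults so far: 1)
  step 1: ref 6 -> FAULT, frames=[1,6,-] (faults so far: 2)
  step 2: ref 5 -> FAULT, frames=[1,6,5] (faults so far: 3)
  step 3: ref 3 -> FAULT, evict 1, frames=[3,6,5] (faults so far: 4)
  step 4: ref 5 -> HIT, frames=[3,6,5] (faults so far: 4)
  step 5: ref 7 -> FAULT, evict 3, frames=[7,6,5] (faults so far: 5)
  step 6: ref 2 -> FAULT, evict 6, frames=[7,2,5] (faults so far: 6)
  step 7: ref 7 -> HIT, frames=[7,2,5] (faults so far: 6)
  step 8: ref 5 -> HIT, frames=[7,2,5] (faults so far: 6)
  step 9: ref 2 -> HIT, frames=[7,2,5] (faults so far: 6)
  Optimal total faults: 6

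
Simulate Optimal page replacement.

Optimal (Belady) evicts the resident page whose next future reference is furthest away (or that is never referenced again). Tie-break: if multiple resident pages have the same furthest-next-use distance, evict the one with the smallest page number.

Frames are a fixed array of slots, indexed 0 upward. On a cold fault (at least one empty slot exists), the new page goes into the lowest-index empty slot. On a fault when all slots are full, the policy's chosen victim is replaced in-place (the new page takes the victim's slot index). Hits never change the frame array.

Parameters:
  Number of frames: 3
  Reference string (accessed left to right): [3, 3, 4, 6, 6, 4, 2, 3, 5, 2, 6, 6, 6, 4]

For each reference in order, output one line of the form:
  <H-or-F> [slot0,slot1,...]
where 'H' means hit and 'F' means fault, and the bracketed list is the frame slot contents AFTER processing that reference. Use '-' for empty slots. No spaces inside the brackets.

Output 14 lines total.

F [3,-,-]
H [3,-,-]
F [3,4,-]
F [3,4,6]
H [3,4,6]
H [3,4,6]
F [3,2,6]
H [3,2,6]
F [5,2,6]
H [5,2,6]
H [5,2,6]
H [5,2,6]
H [5,2,6]
F [5,4,6]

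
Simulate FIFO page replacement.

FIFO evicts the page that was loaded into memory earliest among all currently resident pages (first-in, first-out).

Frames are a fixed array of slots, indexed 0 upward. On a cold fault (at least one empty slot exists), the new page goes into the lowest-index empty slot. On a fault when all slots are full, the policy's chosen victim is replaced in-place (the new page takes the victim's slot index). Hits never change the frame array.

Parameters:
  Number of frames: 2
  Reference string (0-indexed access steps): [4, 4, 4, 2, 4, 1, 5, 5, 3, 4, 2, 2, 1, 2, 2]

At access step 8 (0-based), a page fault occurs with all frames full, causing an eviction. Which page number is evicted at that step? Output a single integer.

Answer: 1

Derivation:
Step 0: ref 4 -> FAULT, frames=[4,-]
Step 1: ref 4 -> HIT, frames=[4,-]
Step 2: ref 4 -> HIT, frames=[4,-]
Step 3: ref 2 -> FAULT, frames=[4,2]
Step 4: ref 4 -> HIT, frames=[4,2]
Step 5: ref 1 -> FAULT, evict 4, frames=[1,2]
Step 6: ref 5 -> FAULT, evict 2, frames=[1,5]
Step 7: ref 5 -> HIT, frames=[1,5]
Step 8: ref 3 -> FAULT, evict 1, frames=[3,5]
At step 8: evicted page 1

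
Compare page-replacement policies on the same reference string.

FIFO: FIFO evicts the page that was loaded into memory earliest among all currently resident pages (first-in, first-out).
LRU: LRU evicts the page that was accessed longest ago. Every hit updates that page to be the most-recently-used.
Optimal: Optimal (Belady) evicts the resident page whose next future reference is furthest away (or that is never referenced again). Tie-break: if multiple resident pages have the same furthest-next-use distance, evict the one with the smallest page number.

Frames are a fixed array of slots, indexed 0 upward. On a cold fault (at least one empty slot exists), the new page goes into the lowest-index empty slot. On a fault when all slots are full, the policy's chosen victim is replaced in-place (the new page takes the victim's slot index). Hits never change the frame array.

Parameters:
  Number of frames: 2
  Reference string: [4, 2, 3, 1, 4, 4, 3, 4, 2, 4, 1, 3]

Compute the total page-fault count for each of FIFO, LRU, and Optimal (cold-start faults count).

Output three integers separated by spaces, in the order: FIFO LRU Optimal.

Answer: 10 9 8

Derivation:
--- FIFO ---
  step 0: ref 4 -> FAULT, frames=[4,-] (faults so far: 1)
  step 1: ref 2 -> FAULT, frames=[4,2] (faults so far: 2)
  step 2: ref 3 -> FAULT, evict 4, frames=[3,2] (faults so far: 3)
  step 3: ref 1 -> FAULT, evict 2, frames=[3,1] (faults so far: 4)
  step 4: ref 4 -> FAULT, evict 3, frames=[4,1] (faults so far: 5)
  step 5: ref 4 -> HIT, frames=[4,1] (faults so far: 5)
  step 6: ref 3 -> FAULT, evict 1, frames=[4,3] (faults so far: 6)
  step 7: ref 4 -> HIT, frames=[4,3] (faults so far: 6)
  step 8: ref 2 -> FAULT, evict 4, frames=[2,3] (faults so far: 7)
  step 9: ref 4 -> FAULT, evict 3, frames=[2,4] (faults so far: 8)
  step 10: ref 1 -> FAULT, evict 2, frames=[1,4] (faults so far: 9)
  step 11: ref 3 -> FAULT, evict 4, frames=[1,3] (faults so far: 10)
  FIFO total faults: 10
--- LRU ---
  step 0: ref 4 -> FAULT, frames=[4,-] (faults so far: 1)
  step 1: ref 2 -> FAULT, frames=[4,2] (faults so far: 2)
  step 2: ref 3 -> FAULT, evict 4, frames=[3,2] (faults so far: 3)
  step 3: ref 1 -> FAULT, evict 2, frames=[3,1] (faults so far: 4)
  step 4: ref 4 -> FAULT, evict 3, frames=[4,1] (faults so far: 5)
  step 5: ref 4 -> HIT, frames=[4,1] (faults so far: 5)
  step 6: ref 3 -> FAULT, evict 1, frames=[4,3] (faults so far: 6)
  step 7: ref 4 -> HIT, frames=[4,3] (faults so far: 6)
  step 8: ref 2 -> FAULT, evict 3, frames=[4,2] (faults so far: 7)
  step 9: ref 4 -> HIT, frames=[4,2] (faults so far: 7)
  step 10: ref 1 -> FAULT, evict 2, frames=[4,1] (faults so far: 8)
  step 11: ref 3 -> FAULT, evict 4, frames=[3,1] (faults so far: 9)
  LRU total faults: 9
--- Optimal ---
  step 0: ref 4 -> FAULT, frames=[4,-] (faults so far: 1)
  step 1: ref 2 -> FAULT, frames=[4,2] (faults so far: 2)
  step 2: ref 3 -> FAULT, evict 2, frames=[4,3] (faults so far: 3)
  step 3: ref 1 -> FAULT, evict 3, frames=[4,1] (faults so far: 4)
  step 4: ref 4 -> HIT, frames=[4,1] (faults so far: 4)
  step 5: ref 4 -> HIT, frames=[4,1] (faults so far: 4)
  step 6: ref 3 -> FAULT, evict 1, frames=[4,3] (faults so far: 5)
  step 7: ref 4 -> HIT, frames=[4,3] (faults so far: 5)
  step 8: ref 2 -> FAULT, evict 3, frames=[4,2] (faults so far: 6)
  step 9: ref 4 -> HIT, frames=[4,2] (faults so far: 6)
  step 10: ref 1 -> FAULT, evict 2, frames=[4,1] (faults so far: 7)
  step 11: ref 3 -> FAULT, evict 1, frames=[4,3] (faults so far: 8)
  Optimal total faults: 8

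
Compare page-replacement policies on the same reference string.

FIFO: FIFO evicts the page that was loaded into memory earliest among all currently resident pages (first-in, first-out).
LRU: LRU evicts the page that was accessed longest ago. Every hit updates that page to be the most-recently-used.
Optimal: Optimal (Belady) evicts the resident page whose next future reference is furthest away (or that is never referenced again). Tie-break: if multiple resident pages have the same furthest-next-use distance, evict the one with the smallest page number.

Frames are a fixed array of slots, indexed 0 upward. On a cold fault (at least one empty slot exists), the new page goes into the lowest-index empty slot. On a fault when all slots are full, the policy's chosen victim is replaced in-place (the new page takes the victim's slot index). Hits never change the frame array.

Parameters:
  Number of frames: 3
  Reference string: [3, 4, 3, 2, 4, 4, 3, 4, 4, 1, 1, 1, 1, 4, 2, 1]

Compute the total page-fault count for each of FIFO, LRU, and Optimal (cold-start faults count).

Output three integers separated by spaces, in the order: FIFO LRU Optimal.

Answer: 4 5 4

Derivation:
--- FIFO ---
  step 0: ref 3 -> FAULT, frames=[3,-,-] (faults so far: 1)
  step 1: ref 4 -> FAULT, frames=[3,4,-] (faults so far: 2)
  step 2: ref 3 -> HIT, frames=[3,4,-] (faults so far: 2)
  step 3: ref 2 -> FAULT, frames=[3,4,2] (faults so far: 3)
  step 4: ref 4 -> HIT, frames=[3,4,2] (faults so far: 3)
  step 5: ref 4 -> HIT, frames=[3,4,2] (faults so far: 3)
  step 6: ref 3 -> HIT, frames=[3,4,2] (faults so far: 3)
  step 7: ref 4 -> HIT, frames=[3,4,2] (faults so far: 3)
  step 8: ref 4 -> HIT, frames=[3,4,2] (faults so far: 3)
  step 9: ref 1 -> FAULT, evict 3, frames=[1,4,2] (faults so far: 4)
  step 10: ref 1 -> HIT, frames=[1,4,2] (faults so far: 4)
  step 11: ref 1 -> HIT, frames=[1,4,2] (faults so far: 4)
  step 12: ref 1 -> HIT, frames=[1,4,2] (faults so far: 4)
  step 13: ref 4 -> HIT, frames=[1,4,2] (faults so far: 4)
  step 14: ref 2 -> HIT, frames=[1,4,2] (faults so far: 4)
  step 15: ref 1 -> HIT, frames=[1,4,2] (faults so far: 4)
  FIFO total faults: 4
--- LRU ---
  step 0: ref 3 -> FAULT, frames=[3,-,-] (faults so far: 1)
  step 1: ref 4 -> FAULT, frames=[3,4,-] (faults so far: 2)
  step 2: ref 3 -> HIT, frames=[3,4,-] (faults so far: 2)
  step 3: ref 2 -> FAULT, frames=[3,4,2] (faults so far: 3)
  step 4: ref 4 -> HIT, frames=[3,4,2] (faults so far: 3)
  step 5: ref 4 -> HIT, frames=[3,4,2] (faults so far: 3)
  step 6: ref 3 -> HIT, frames=[3,4,2] (faults so far: 3)
  step 7: ref 4 -> HIT, frames=[3,4,2] (faults so far: 3)
  step 8: ref 4 -> HIT, frames=[3,4,2] (faults so far: 3)
  step 9: ref 1 -> FAULT, evict 2, frames=[3,4,1] (faults so far: 4)
  step 10: ref 1 -> HIT, frames=[3,4,1] (faults so far: 4)
  step 11: ref 1 -> HIT, frames=[3,4,1] (faults so far: 4)
  step 12: ref 1 -> HIT, frames=[3,4,1] (faults so far: 4)
  step 13: ref 4 -> HIT, frames=[3,4,1] (faults so far: 4)
  step 14: ref 2 -> FAULT, evict 3, frames=[2,4,1] (faults so far: 5)
  step 15: ref 1 -> HIT, frames=[2,4,1] (faults so far: 5)
  LRU total faults: 5
--- Optimal ---
  step 0: ref 3 -> FAULT, frames=[3,-,-] (faults so far: 1)
  step 1: ref 4 -> FAULT, frames=[3,4,-] (faults so far: 2)
  step 2: ref 3 -> HIT, frames=[3,4,-] (faults so far: 2)
  step 3: ref 2 -> FAULT, frames=[3,4,2] (faults so far: 3)
  step 4: ref 4 -> HIT, frames=[3,4,2] (faults so far: 3)
  step 5: ref 4 -> HIT, frames=[3,4,2] (faults so far: 3)
  step 6: ref 3 -> HIT, frames=[3,4,2] (faults so far: 3)
  step 7: ref 4 -> HIT, frames=[3,4,2] (faults so far: 3)
  step 8: ref 4 -> HIT, frames=[3,4,2] (faults so far: 3)
  step 9: ref 1 -> FAULT, evict 3, frames=[1,4,2] (faults so far: 4)
  step 10: ref 1 -> HIT, frames=[1,4,2] (faults so far: 4)
  step 11: ref 1 -> HIT, frames=[1,4,2] (faults so far: 4)
  step 12: ref 1 -> HIT, frames=[1,4,2] (faults so far: 4)
  step 13: ref 4 -> HIT, frames=[1,4,2] (faults so far: 4)
  step 14: ref 2 -> HIT, frames=[1,4,2] (faults so far: 4)
  step 15: ref 1 -> HIT, frames=[1,4,2] (faults so far: 4)
  Optimal total faults: 4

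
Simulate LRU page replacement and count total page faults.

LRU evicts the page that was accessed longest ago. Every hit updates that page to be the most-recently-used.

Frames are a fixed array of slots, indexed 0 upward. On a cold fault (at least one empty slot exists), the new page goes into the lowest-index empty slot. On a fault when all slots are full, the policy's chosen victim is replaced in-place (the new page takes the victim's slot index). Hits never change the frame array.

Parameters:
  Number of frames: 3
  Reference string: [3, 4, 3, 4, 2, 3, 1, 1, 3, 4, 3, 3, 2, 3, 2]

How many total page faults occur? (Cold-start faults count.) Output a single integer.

Answer: 6

Derivation:
Step 0: ref 3 → FAULT, frames=[3,-,-]
Step 1: ref 4 → FAULT, frames=[3,4,-]
Step 2: ref 3 → HIT, frames=[3,4,-]
Step 3: ref 4 → HIT, frames=[3,4,-]
Step 4: ref 2 → FAULT, frames=[3,4,2]
Step 5: ref 3 → HIT, frames=[3,4,2]
Step 6: ref 1 → FAULT (evict 4), frames=[3,1,2]
Step 7: ref 1 → HIT, frames=[3,1,2]
Step 8: ref 3 → HIT, frames=[3,1,2]
Step 9: ref 4 → FAULT (evict 2), frames=[3,1,4]
Step 10: ref 3 → HIT, frames=[3,1,4]
Step 11: ref 3 → HIT, frames=[3,1,4]
Step 12: ref 2 → FAULT (evict 1), frames=[3,2,4]
Step 13: ref 3 → HIT, frames=[3,2,4]
Step 14: ref 2 → HIT, frames=[3,2,4]
Total faults: 6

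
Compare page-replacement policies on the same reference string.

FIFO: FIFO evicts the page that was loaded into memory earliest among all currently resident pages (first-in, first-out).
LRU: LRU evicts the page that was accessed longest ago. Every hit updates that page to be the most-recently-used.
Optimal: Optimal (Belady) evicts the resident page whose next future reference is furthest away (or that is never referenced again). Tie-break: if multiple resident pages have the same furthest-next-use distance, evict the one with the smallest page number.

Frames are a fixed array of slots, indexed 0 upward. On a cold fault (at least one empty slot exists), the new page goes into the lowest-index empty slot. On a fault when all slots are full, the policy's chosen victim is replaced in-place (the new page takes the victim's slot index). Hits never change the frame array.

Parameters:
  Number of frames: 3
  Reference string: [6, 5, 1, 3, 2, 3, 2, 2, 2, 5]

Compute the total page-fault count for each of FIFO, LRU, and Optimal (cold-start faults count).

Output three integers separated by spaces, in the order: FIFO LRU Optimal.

Answer: 6 6 5

Derivation:
--- FIFO ---
  step 0: ref 6 -> FAULT, frames=[6,-,-] (faults so far: 1)
  step 1: ref 5 -> FAULT, frames=[6,5,-] (faults so far: 2)
  step 2: ref 1 -> FAULT, frames=[6,5,1] (faults so far: 3)
  step 3: ref 3 -> FAULT, evict 6, frames=[3,5,1] (faults so far: 4)
  step 4: ref 2 -> FAULT, evict 5, frames=[3,2,1] (faults so far: 5)
  step 5: ref 3 -> HIT, frames=[3,2,1] (faults so far: 5)
  step 6: ref 2 -> HIT, frames=[3,2,1] (faults so far: 5)
  step 7: ref 2 -> HIT, frames=[3,2,1] (faults so far: 5)
  step 8: ref 2 -> HIT, frames=[3,2,1] (faults so far: 5)
  step 9: ref 5 -> FAULT, evict 1, frames=[3,2,5] (faults so far: 6)
  FIFO total faults: 6
--- LRU ---
  step 0: ref 6 -> FAULT, frames=[6,-,-] (faults so far: 1)
  step 1: ref 5 -> FAULT, frames=[6,5,-] (faults so far: 2)
  step 2: ref 1 -> FAULT, frames=[6,5,1] (faults so far: 3)
  step 3: ref 3 -> FAULT, evict 6, frames=[3,5,1] (faults so far: 4)
  step 4: ref 2 -> FAULT, evict 5, frames=[3,2,1] (faults so far: 5)
  step 5: ref 3 -> HIT, frames=[3,2,1] (faults so far: 5)
  step 6: ref 2 -> HIT, frames=[3,2,1] (faults so far: 5)
  step 7: ref 2 -> HIT, frames=[3,2,1] (faults so far: 5)
  step 8: ref 2 -> HIT, frames=[3,2,1] (faults so far: 5)
  step 9: ref 5 -> FAULT, evict 1, frames=[3,2,5] (faults so far: 6)
  LRU total faults: 6
--- Optimal ---
  step 0: ref 6 -> FAULT, frames=[6,-,-] (faults so far: 1)
  step 1: ref 5 -> FAULT, frames=[6,5,-] (faults so far: 2)
  step 2: ref 1 -> FAULT, frames=[6,5,1] (faults so far: 3)
  step 3: ref 3 -> FAULT, evict 1, frames=[6,5,3] (faults so far: 4)
  step 4: ref 2 -> FAULT, evict 6, frames=[2,5,3] (faults so far: 5)
  step 5: ref 3 -> HIT, frames=[2,5,3] (faults so far: 5)
  step 6: ref 2 -> HIT, frames=[2,5,3] (faults so far: 5)
  step 7: ref 2 -> HIT, frames=[2,5,3] (faults so far: 5)
  step 8: ref 2 -> HIT, frames=[2,5,3] (faults so far: 5)
  step 9: ref 5 -> HIT, frames=[2,5,3] (faults so far: 5)
  Optimal total faults: 5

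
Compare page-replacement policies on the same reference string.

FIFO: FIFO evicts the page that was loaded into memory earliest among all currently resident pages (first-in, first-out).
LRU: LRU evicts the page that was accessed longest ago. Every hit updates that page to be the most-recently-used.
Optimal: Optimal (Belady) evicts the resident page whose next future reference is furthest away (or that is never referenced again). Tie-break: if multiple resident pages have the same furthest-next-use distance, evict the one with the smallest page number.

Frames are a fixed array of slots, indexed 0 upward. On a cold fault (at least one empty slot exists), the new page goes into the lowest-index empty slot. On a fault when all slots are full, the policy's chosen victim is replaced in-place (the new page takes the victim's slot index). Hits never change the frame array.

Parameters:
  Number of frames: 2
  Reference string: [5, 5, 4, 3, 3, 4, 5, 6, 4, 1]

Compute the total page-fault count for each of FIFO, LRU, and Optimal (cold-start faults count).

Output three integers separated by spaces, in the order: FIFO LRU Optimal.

Answer: 7 7 6

Derivation:
--- FIFO ---
  step 0: ref 5 -> FAULT, frames=[5,-] (faults so far: 1)
  step 1: ref 5 -> HIT, frames=[5,-] (faults so far: 1)
  step 2: ref 4 -> FAULT, frames=[5,4] (faults so far: 2)
  step 3: ref 3 -> FAULT, evict 5, frames=[3,4] (faults so far: 3)
  step 4: ref 3 -> HIT, frames=[3,4] (faults so far: 3)
  step 5: ref 4 -> HIT, frames=[3,4] (faults so far: 3)
  step 6: ref 5 -> FAULT, evict 4, frames=[3,5] (faults so far: 4)
  step 7: ref 6 -> FAULT, evict 3, frames=[6,5] (faults so far: 5)
  step 8: ref 4 -> FAULT, evict 5, frames=[6,4] (faults so far: 6)
  step 9: ref 1 -> FAULT, evict 6, frames=[1,4] (faults so far: 7)
  FIFO total faults: 7
--- LRU ---
  step 0: ref 5 -> FAULT, frames=[5,-] (faults so far: 1)
  step 1: ref 5 -> HIT, frames=[5,-] (faults so far: 1)
  step 2: ref 4 -> FAULT, frames=[5,4] (faults so far: 2)
  step 3: ref 3 -> FAULT, evict 5, frames=[3,4] (faults so far: 3)
  step 4: ref 3 -> HIT, frames=[3,4] (faults so far: 3)
  step 5: ref 4 -> HIT, frames=[3,4] (faults so far: 3)
  step 6: ref 5 -> FAULT, evict 3, frames=[5,4] (faults so far: 4)
  step 7: ref 6 -> FAULT, evict 4, frames=[5,6] (faults so far: 5)
  step 8: ref 4 -> FAULT, evict 5, frames=[4,6] (faults so far: 6)
  step 9: ref 1 -> FAULT, evict 6, frames=[4,1] (faults so far: 7)
  LRU total faults: 7
--- Optimal ---
  step 0: ref 5 -> FAULT, frames=[5,-] (faults so far: 1)
  step 1: ref 5 -> HIT, frames=[5,-] (faults so far: 1)
  step 2: ref 4 -> FAULT, frames=[5,4] (faults so far: 2)
  step 3: ref 3 -> FAULT, evict 5, frames=[3,4] (faults so far: 3)
  step 4: ref 3 -> HIT, frames=[3,4] (faults so far: 3)
  step 5: ref 4 -> HIT, frames=[3,4] (faults so far: 3)
  step 6: ref 5 -> FAULT, evict 3, frames=[5,4] (faults so far: 4)
  step 7: ref 6 -> FAULT, evict 5, frames=[6,4] (faults so far: 5)
  step 8: ref 4 -> HIT, frames=[6,4] (faults so far: 5)
  step 9: ref 1 -> FAULT, evict 4, frames=[6,1] (faults so far: 6)
  Optimal total faults: 6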